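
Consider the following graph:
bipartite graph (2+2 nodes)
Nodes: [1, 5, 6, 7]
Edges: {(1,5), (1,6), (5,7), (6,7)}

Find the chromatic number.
χ(G) = 2

Clique number ω(G) = 2 (lower bound: χ ≥ ω).
The graph is bipartite (no odd cycle), so 2 colors suffice: χ(G) = 2.
A valid 2-coloring: color 1: [5, 6]; color 2: [1, 7].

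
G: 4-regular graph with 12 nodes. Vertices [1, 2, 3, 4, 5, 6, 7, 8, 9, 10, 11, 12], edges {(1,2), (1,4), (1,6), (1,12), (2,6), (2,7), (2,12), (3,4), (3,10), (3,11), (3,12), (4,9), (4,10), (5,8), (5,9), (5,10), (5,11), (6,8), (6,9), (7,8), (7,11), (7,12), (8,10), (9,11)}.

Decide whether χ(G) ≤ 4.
Yes, G is 4-colorable

A valid 4-coloring: color 1: [4, 5, 6, 12]; color 2: [1, 7, 9, 10]; color 3: [2, 8, 11]; color 4: [3].
(χ(G) = 4 ≤ 4.)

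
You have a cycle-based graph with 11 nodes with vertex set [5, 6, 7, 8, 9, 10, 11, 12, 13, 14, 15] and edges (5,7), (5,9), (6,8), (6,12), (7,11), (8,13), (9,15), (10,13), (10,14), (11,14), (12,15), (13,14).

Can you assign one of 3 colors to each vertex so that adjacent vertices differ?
Yes, G is 3-colorable

A valid 3-coloring: color 1: [5, 6, 11, 13, 15]; color 2: [7, 8, 9, 12, 14]; color 3: [10].
(χ(G) = 3 ≤ 3.)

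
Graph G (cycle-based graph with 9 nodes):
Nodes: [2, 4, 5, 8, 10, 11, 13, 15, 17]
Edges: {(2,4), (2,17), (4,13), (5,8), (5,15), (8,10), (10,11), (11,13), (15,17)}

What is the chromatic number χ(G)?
χ(G) = 3

Clique number ω(G) = 2 (lower bound: χ ≥ ω).
Odd cycle [4, 2, 17, 15, 5, 8, 10, 11, 13] needs 3 colors (χ ≥ 3).
The coloring below uses 3 colors, so χ(G) = 3.
A valid 3-coloring: color 1: [4, 5, 11, 17]; color 2: [2, 8, 13, 15]; color 3: [10].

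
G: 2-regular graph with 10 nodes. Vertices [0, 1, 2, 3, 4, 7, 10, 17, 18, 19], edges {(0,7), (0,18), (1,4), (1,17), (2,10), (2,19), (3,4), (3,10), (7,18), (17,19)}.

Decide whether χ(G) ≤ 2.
No, G is not 2-colorable

The clique on vertices [0, 7, 18] has size 3 > 2, so it alone needs 3 colors.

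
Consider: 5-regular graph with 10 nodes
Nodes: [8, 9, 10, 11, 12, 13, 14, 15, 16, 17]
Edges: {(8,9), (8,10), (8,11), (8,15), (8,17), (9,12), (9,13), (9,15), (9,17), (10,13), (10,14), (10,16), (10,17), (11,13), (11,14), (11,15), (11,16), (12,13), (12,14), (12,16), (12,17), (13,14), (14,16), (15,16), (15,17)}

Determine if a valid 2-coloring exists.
The clique on vertices [8, 9, 15, 17] has size 4 > 2, so it alone needs 4 colors.

No, G is not 2-colorable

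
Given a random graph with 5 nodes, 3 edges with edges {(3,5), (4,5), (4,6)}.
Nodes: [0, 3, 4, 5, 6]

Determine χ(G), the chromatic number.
Clique number ω(G) = 2 (lower bound: χ ≥ ω).
The graph is bipartite (no odd cycle), so 2 colors suffice: χ(G) = 2.
A valid 2-coloring: color 1: [0, 5, 6]; color 2: [3, 4].

χ(G) = 2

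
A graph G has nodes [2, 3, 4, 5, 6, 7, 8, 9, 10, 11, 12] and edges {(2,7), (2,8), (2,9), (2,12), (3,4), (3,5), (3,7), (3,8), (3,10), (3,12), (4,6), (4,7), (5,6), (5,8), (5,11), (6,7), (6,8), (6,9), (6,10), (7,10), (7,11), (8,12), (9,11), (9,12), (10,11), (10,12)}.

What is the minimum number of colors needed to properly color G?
Clique number ω(G) = 3 (lower bound: χ ≥ ω).
The clique on [2, 8, 12] has size 3, forcing χ ≥ 3, and the coloring below uses 3 colors, so χ(G) = 3.
A valid 3-coloring: color 1: [2, 3, 6, 11]; color 2: [5, 7, 12]; color 3: [4, 8, 9, 10].

χ(G) = 3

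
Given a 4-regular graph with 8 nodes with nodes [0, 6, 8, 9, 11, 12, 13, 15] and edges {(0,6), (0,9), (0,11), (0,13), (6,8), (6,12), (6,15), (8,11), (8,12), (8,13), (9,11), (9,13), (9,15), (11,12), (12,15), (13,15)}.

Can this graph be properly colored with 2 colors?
No, G is not 2-colorable

The clique on vertices [0, 9, 11] has size 3 > 2, so it alone needs 3 colors.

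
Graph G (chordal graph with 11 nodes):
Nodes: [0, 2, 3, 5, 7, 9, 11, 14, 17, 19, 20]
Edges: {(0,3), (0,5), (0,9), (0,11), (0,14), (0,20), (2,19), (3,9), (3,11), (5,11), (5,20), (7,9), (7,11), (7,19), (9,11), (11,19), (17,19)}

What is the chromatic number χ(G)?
Clique number ω(G) = 4 (lower bound: χ ≥ ω).
The clique on [0, 3, 9, 11] has size 4, forcing χ ≥ 4, and the coloring below uses 4 colors, so χ(G) = 4.
A valid 4-coloring: color 1: [2, 11, 14, 17, 20]; color 2: [0, 7]; color 3: [5, 9, 19]; color 4: [3].

χ(G) = 4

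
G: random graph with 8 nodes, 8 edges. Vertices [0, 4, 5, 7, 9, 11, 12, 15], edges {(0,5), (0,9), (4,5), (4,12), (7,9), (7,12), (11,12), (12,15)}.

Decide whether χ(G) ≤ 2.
Yes, G is 2-colorable

A valid 2-coloring: color 1: [5, 9, 12]; color 2: [0, 4, 7, 11, 15].
(χ(G) = 2 ≤ 2.)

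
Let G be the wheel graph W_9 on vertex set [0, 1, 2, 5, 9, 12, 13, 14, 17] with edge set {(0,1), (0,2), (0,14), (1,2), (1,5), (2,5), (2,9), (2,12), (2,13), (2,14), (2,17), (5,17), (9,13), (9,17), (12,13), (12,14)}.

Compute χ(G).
χ(G) = 3

Clique number ω(G) = 3 (lower bound: χ ≥ ω).
The clique on [0, 1, 2] has size 3, forcing χ ≥ 3, and the coloring below uses 3 colors, so χ(G) = 3.
A valid 3-coloring: color 1: [2]; color 2: [0, 5, 9, 12]; color 3: [1, 13, 14, 17].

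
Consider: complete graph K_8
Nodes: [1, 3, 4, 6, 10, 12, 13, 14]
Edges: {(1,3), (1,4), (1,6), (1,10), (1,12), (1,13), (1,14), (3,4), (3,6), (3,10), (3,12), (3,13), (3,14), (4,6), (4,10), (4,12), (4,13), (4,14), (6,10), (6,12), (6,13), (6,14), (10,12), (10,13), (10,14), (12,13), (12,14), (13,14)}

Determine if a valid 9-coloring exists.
Yes, G is 9-colorable

A valid 9-coloring: color 1: [12]; color 2: [1]; color 3: [10]; color 4: [13]; color 5: [4]; color 6: [14]; color 7: [3]; color 8: [6].
(χ(G) = 8 ≤ 9.)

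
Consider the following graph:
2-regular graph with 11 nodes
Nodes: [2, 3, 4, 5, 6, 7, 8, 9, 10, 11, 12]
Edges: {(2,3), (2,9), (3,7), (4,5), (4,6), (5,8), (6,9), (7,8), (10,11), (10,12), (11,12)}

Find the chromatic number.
Clique number ω(G) = 3 (lower bound: χ ≥ ω).
The clique on [10, 11, 12] has size 3, forcing χ ≥ 3, and the coloring below uses 3 colors, so χ(G) = 3.
A valid 3-coloring: color 1: [3, 4, 8, 9, 11]; color 2: [2, 5, 6, 7, 12]; color 3: [10].

χ(G) = 3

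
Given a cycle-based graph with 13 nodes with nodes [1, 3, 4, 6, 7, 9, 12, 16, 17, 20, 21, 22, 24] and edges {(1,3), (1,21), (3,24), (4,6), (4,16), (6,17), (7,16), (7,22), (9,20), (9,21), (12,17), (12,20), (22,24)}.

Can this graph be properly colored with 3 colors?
Yes, G is 3-colorable

A valid 3-coloring: color 1: [1, 6, 9, 12, 16, 22]; color 2: [4, 7, 17, 20, 21, 24]; color 3: [3].
(χ(G) = 3 ≤ 3.)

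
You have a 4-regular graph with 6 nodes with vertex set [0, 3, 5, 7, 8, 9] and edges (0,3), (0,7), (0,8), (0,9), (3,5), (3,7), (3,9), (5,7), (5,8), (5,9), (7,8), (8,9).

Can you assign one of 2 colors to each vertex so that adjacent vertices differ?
No, G is not 2-colorable

The clique on vertices [0, 8, 9] has size 3 > 2, so it alone needs 3 colors.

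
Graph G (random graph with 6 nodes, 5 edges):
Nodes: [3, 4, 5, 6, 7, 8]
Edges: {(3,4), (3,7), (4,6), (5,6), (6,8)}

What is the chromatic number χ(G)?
Clique number ω(G) = 2 (lower bound: χ ≥ ω).
The graph is bipartite (no odd cycle), so 2 colors suffice: χ(G) = 2.
A valid 2-coloring: color 1: [3, 6]; color 2: [4, 5, 7, 8].

χ(G) = 2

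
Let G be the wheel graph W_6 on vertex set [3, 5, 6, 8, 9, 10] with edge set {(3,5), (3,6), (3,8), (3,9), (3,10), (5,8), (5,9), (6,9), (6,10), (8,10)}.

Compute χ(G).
χ(G) = 4

Clique number ω(G) = 3 (lower bound: χ ≥ ω).
Odd cycle [8, 10, 6, 9, 5] needs 3 colors (χ ≥ 3).
Vertex 3 is adjacent to every vertex of [5, 6, 8, 9, 10], which already need 3 colors among themselves, so 3 needs a new color (χ ≥ 4).
The coloring below uses 4 colors, so χ(G) = 4.
A valid 4-coloring: color 1: [3]; color 2: [8, 9]; color 3: [5, 10]; color 4: [6].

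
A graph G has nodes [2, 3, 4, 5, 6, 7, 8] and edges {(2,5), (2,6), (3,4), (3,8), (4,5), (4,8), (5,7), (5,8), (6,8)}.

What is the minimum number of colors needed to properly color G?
χ(G) = 3

Clique number ω(G) = 3 (lower bound: χ ≥ ω).
The clique on [3, 4, 8] has size 3, forcing χ ≥ 3, and the coloring below uses 3 colors, so χ(G) = 3.
A valid 3-coloring: color 1: [3, 5, 6]; color 2: [2, 7, 8]; color 3: [4].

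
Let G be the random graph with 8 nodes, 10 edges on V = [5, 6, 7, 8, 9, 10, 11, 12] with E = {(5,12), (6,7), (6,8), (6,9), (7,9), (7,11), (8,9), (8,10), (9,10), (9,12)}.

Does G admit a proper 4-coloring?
Yes, G is 4-colorable

A valid 4-coloring: color 1: [5, 9, 11]; color 2: [6, 10, 12]; color 3: [7, 8].
(χ(G) = 3 ≤ 4.)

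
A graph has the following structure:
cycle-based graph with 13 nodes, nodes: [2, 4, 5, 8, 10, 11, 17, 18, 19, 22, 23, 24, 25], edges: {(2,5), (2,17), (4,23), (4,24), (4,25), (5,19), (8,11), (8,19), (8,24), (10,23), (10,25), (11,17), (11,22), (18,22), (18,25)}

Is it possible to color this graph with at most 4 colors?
Yes, G is 4-colorable

A valid 4-coloring: color 1: [2, 4, 10, 11, 18, 19]; color 2: [5, 8, 17, 22, 23, 25]; color 3: [24].
(χ(G) = 3 ≤ 4.)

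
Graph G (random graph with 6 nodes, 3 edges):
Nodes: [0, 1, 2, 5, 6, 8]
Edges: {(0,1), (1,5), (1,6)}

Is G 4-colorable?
Yes, G is 4-colorable

A valid 4-coloring: color 1: [1, 2, 8]; color 2: [0, 5, 6].
(χ(G) = 2 ≤ 4.)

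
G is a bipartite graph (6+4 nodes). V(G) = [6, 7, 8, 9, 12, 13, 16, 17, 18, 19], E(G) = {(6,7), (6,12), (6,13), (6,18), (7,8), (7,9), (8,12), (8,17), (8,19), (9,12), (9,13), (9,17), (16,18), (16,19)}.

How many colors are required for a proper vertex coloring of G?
χ(G) = 2

Clique number ω(G) = 2 (lower bound: χ ≥ ω).
The graph is bipartite (no odd cycle), so 2 colors suffice: χ(G) = 2.
A valid 2-coloring: color 1: [6, 8, 9, 16]; color 2: [7, 12, 13, 17, 18, 19].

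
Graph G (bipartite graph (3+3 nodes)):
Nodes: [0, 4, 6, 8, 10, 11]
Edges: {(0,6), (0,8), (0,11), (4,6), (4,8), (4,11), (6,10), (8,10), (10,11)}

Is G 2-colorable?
Yes, G is 2-colorable

A valid 2-coloring: color 1: [6, 8, 11]; color 2: [0, 4, 10].
(χ(G) = 2 ≤ 2.)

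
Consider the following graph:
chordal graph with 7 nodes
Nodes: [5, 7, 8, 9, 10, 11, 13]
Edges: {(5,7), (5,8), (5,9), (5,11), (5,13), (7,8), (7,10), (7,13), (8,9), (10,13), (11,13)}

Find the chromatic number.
Clique number ω(G) = 3 (lower bound: χ ≥ ω).
The clique on [7, 10, 13] has size 3, forcing χ ≥ 3, and the coloring below uses 3 colors, so χ(G) = 3.
A valid 3-coloring: color 1: [5, 10]; color 2: [8, 13]; color 3: [7, 9, 11].

χ(G) = 3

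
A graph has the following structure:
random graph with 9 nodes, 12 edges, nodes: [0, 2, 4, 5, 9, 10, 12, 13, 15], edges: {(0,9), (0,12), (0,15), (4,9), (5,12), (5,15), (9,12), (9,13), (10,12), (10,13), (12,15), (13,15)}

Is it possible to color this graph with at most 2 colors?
The clique on vertices [0, 9, 12] has size 3 > 2, so it alone needs 3 colors.

No, G is not 2-colorable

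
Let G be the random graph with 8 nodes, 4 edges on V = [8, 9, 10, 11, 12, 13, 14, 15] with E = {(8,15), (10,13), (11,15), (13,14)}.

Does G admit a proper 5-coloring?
Yes, G is 5-colorable

A valid 5-coloring: color 1: [9, 12, 13, 15]; color 2: [8, 10, 11, 14].
(χ(G) = 2 ≤ 5.)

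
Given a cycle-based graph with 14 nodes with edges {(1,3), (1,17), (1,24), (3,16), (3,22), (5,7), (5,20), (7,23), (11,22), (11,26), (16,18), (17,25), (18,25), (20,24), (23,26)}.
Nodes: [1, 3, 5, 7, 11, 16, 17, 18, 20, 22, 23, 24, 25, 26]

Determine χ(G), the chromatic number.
Clique number ω(G) = 2 (lower bound: χ ≥ ω).
The graph is bipartite (no odd cycle), so 2 colors suffice: χ(G) = 2.
A valid 2-coloring: color 1: [3, 5, 11, 17, 18, 23, 24]; color 2: [1, 7, 16, 20, 22, 25, 26].

χ(G) = 2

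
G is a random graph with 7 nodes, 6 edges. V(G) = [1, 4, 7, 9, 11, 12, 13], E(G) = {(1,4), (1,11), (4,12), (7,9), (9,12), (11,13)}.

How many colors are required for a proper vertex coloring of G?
Clique number ω(G) = 2 (lower bound: χ ≥ ω).
The graph is bipartite (no odd cycle), so 2 colors suffice: χ(G) = 2.
A valid 2-coloring: color 1: [4, 9, 11]; color 2: [1, 7, 12, 13].

χ(G) = 2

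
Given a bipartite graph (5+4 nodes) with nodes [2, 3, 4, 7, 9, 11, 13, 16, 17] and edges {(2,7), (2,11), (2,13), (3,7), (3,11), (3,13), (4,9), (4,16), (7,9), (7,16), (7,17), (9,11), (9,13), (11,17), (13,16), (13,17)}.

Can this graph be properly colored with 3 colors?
A valid 3-coloring: color 1: [4, 7, 11, 13]; color 2: [2, 3, 9, 16, 17].
(χ(G) = 2 ≤ 3.)

Yes, G is 3-colorable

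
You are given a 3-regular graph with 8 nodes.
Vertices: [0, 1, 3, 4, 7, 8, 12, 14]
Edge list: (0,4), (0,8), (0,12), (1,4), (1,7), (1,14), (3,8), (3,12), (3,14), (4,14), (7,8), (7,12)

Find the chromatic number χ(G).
Clique number ω(G) = 3 (lower bound: χ ≥ ω).
The clique on [1, 4, 14] has size 3, forcing χ ≥ 3, and the coloring below uses 3 colors, so χ(G) = 3.
A valid 3-coloring: color 1: [3, 4, 7]; color 2: [1, 8, 12]; color 3: [0, 14].

χ(G) = 3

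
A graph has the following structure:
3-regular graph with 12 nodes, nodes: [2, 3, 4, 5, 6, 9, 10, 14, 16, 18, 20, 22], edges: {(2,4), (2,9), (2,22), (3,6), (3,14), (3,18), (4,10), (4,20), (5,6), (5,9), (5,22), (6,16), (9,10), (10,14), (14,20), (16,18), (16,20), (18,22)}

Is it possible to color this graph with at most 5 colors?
Yes, G is 5-colorable

A valid 5-coloring: color 1: [2, 5, 10, 18, 20]; color 2: [4, 6, 9, 14, 22]; color 3: [3, 16].
(χ(G) = 3 ≤ 5.)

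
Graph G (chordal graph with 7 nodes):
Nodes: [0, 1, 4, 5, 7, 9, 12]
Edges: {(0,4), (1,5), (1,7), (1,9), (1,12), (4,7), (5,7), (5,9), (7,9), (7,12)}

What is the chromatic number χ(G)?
χ(G) = 4

Clique number ω(G) = 4 (lower bound: χ ≥ ω).
The clique on [1, 5, 7, 9] has size 4, forcing χ ≥ 4, and the coloring below uses 4 colors, so χ(G) = 4.
A valid 4-coloring: color 1: [0, 7]; color 2: [1, 4]; color 3: [9, 12]; color 4: [5].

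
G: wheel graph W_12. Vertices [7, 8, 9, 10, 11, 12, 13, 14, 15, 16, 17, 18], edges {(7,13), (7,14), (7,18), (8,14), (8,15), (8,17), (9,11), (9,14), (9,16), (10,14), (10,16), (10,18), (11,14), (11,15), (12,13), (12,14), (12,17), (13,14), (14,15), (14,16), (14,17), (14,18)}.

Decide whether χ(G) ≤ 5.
A valid 5-coloring: color 1: [14]; color 2: [8, 11, 13, 16, 18]; color 3: [7, 9, 10, 15, 17]; color 4: [12].
(χ(G) = 4 ≤ 5.)

Yes, G is 5-colorable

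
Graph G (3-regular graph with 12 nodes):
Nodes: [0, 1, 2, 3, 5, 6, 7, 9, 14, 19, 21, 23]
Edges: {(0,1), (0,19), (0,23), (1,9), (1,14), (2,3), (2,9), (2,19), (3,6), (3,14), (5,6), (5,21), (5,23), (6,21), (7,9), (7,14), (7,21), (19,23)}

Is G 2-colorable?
No, G is not 2-colorable

The clique on vertices [0, 19, 23] has size 3 > 2, so it alone needs 3 colors.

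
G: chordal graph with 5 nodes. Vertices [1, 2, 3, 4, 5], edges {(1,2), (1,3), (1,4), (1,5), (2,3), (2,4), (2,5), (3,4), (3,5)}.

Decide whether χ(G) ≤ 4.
Yes, G is 4-colorable

A valid 4-coloring: color 1: [3]; color 2: [1]; color 3: [2]; color 4: [4, 5].
(χ(G) = 4 ≤ 4.)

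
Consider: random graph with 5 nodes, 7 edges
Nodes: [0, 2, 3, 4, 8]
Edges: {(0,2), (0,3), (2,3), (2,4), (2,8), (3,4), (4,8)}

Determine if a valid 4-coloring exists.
A valid 4-coloring: color 1: [2]; color 2: [0, 4]; color 3: [3, 8].
(χ(G) = 3 ≤ 4.)

Yes, G is 4-colorable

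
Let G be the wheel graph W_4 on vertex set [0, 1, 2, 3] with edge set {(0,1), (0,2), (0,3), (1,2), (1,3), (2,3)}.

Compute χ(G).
Clique number ω(G) = 4 (lower bound: χ ≥ ω).
The clique on [0, 1, 2, 3] has size 4, forcing χ ≥ 4, and the coloring below uses 4 colors, so χ(G) = 4.
A valid 4-coloring: color 1: [1]; color 2: [2]; color 3: [0]; color 4: [3].

χ(G) = 4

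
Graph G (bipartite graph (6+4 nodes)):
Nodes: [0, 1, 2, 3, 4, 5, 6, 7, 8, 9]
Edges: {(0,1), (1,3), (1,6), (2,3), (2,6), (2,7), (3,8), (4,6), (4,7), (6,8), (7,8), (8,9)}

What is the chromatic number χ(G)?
Clique number ω(G) = 2 (lower bound: χ ≥ ω).
The graph is bipartite (no odd cycle), so 2 colors suffice: χ(G) = 2.
A valid 2-coloring: color 1: [0, 3, 5, 6, 7, 9]; color 2: [1, 2, 4, 8].

χ(G) = 2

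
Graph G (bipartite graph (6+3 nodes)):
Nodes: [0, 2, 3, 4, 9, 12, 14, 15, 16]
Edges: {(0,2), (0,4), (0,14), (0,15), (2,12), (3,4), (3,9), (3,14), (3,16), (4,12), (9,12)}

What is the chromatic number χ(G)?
Clique number ω(G) = 2 (lower bound: χ ≥ ω).
The graph is bipartite (no odd cycle), so 2 colors suffice: χ(G) = 2.
A valid 2-coloring: color 1: [0, 3, 12]; color 2: [2, 4, 9, 14, 15, 16].

χ(G) = 2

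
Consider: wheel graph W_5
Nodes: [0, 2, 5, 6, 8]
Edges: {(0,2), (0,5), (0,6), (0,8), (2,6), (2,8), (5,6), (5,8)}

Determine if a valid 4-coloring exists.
A valid 4-coloring: color 1: [0]; color 2: [2, 5]; color 3: [6, 8].
(χ(G) = 3 ≤ 4.)

Yes, G is 4-colorable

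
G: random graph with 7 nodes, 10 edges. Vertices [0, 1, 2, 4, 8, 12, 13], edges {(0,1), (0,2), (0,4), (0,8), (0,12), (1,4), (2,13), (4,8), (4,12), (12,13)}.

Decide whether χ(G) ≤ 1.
The clique on vertices [0, 4, 8] has size 3 > 1, so it alone needs 3 colors.

No, G is not 1-colorable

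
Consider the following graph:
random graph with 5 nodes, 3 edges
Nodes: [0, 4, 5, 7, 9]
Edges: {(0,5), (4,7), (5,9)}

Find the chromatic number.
χ(G) = 2

Clique number ω(G) = 2 (lower bound: χ ≥ ω).
The graph is bipartite (no odd cycle), so 2 colors suffice: χ(G) = 2.
A valid 2-coloring: color 1: [4, 5]; color 2: [0, 7, 9].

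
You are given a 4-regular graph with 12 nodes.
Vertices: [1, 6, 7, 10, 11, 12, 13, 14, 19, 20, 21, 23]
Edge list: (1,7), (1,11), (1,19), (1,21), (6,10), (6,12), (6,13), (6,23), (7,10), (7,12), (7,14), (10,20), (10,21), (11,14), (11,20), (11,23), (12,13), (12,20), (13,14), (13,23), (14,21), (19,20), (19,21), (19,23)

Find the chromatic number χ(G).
χ(G) = 3

Clique number ω(G) = 3 (lower bound: χ ≥ ω).
The clique on [1, 19, 21] has size 3, forcing χ ≥ 3, and the coloring below uses 3 colors, so χ(G) = 3.
A valid 3-coloring: color 1: [1, 10, 12, 14, 23]; color 2: [6, 7, 20, 21]; color 3: [11, 13, 19].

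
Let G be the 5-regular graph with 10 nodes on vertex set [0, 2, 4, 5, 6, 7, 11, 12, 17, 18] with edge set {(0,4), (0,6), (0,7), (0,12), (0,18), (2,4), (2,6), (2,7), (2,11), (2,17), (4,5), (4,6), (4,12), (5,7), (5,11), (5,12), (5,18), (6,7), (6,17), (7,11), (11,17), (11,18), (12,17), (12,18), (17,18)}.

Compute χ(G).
χ(G) = 4

Clique number ω(G) = 3 (lower bound: χ ≥ ω).
Odd cycle [5, 7, 2, 17, 18] needs 3 colors (χ ≥ 3).
Vertex 11 is adjacent to every vertex of [2, 5, 7, 17, 18], which already need 3 colors among themselves, so 11 needs a new color (χ ≥ 4).
The coloring below uses 4 colors, so χ(G) = 4.
A valid 4-coloring: color 1: [4, 7, 17]; color 2: [6, 11, 12]; color 3: [2, 18]; color 4: [0, 5].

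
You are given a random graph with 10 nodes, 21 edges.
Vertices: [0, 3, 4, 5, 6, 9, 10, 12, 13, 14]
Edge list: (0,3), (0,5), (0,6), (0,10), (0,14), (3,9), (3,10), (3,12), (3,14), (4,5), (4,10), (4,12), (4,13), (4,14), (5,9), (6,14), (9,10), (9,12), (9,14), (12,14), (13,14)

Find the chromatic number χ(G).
Clique number ω(G) = 4 (lower bound: χ ≥ ω).
The clique on [3, 9, 12, 14] has size 4, forcing χ ≥ 4, and the coloring below uses 4 colors, so χ(G) = 4.
A valid 4-coloring: color 1: [5, 10, 14]; color 2: [0, 4, 9]; color 3: [3, 6, 13]; color 4: [12].

χ(G) = 4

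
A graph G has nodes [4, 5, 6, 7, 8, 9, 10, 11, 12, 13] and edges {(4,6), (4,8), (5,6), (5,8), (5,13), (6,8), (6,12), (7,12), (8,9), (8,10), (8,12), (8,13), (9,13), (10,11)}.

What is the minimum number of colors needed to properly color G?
χ(G) = 3

Clique number ω(G) = 3 (lower bound: χ ≥ ω).
The clique on [8, 9, 13] has size 3, forcing χ ≥ 3, and the coloring below uses 3 colors, so χ(G) = 3.
A valid 3-coloring: color 1: [7, 8, 11]; color 2: [6, 10, 13]; color 3: [4, 5, 9, 12].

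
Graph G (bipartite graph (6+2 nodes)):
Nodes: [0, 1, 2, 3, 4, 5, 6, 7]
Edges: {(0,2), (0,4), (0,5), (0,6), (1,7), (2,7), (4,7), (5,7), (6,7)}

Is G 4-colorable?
A valid 4-coloring: color 1: [0, 3, 7]; color 2: [1, 2, 4, 5, 6].
(χ(G) = 2 ≤ 4.)

Yes, G is 4-colorable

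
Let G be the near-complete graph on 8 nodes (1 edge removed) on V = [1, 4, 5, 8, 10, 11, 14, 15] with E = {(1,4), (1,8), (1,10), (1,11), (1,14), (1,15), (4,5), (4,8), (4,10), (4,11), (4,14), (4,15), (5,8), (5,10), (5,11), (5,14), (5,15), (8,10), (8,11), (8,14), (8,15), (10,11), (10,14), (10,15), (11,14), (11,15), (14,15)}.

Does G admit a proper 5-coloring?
The clique on vertices [1, 4, 8, 10, 11, 14, 15] has size 7 > 5, so it alone needs 7 colors.

No, G is not 5-colorable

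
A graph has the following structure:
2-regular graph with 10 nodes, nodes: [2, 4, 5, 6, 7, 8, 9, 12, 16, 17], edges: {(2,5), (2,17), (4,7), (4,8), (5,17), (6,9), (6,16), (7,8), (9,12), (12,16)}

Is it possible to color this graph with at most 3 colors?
A valid 3-coloring: color 1: [6, 7, 12, 17]; color 2: [4, 5, 9, 16]; color 3: [2, 8].
(χ(G) = 3 ≤ 3.)

Yes, G is 3-colorable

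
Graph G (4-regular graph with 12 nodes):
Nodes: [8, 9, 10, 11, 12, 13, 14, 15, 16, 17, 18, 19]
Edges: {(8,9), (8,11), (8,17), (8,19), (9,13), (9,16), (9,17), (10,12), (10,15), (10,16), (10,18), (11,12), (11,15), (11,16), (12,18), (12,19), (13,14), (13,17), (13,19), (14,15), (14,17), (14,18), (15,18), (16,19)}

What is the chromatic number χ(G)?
Clique number ω(G) = 3 (lower bound: χ ≥ ω).
The clique on [8, 9, 17] has size 3, forcing χ ≥ 3, and the coloring below uses 3 colors, so χ(G) = 3.
A valid 3-coloring: color 1: [12, 15, 16, 17]; color 2: [9, 10, 11, 14, 19]; color 3: [8, 13, 18].

χ(G) = 3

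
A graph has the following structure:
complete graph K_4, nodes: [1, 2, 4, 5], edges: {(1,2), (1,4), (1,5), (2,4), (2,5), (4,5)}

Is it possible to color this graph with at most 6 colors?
A valid 6-coloring: color 1: [1]; color 2: [2]; color 3: [4]; color 4: [5].
(χ(G) = 4 ≤ 6.)

Yes, G is 6-colorable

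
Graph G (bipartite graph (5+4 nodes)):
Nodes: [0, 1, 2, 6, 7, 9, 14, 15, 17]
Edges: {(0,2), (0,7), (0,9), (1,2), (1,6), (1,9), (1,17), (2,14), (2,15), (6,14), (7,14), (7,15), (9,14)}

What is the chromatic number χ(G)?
χ(G) = 2

Clique number ω(G) = 2 (lower bound: χ ≥ ω).
The graph is bipartite (no odd cycle), so 2 colors suffice: χ(G) = 2.
A valid 2-coloring: color 1: [2, 6, 7, 9, 17]; color 2: [0, 1, 14, 15].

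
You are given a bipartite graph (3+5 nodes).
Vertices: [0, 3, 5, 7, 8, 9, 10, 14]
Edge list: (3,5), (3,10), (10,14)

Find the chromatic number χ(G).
Clique number ω(G) = 2 (lower bound: χ ≥ ω).
The graph is bipartite (no odd cycle), so 2 colors suffice: χ(G) = 2.
A valid 2-coloring: color 1: [0, 5, 7, 8, 9, 10]; color 2: [3, 14].

χ(G) = 2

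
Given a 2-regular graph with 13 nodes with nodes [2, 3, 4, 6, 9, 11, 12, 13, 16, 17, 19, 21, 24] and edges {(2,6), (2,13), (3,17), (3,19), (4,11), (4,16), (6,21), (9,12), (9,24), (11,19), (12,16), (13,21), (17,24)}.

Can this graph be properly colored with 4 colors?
Yes, G is 4-colorable

A valid 4-coloring: color 1: [4, 6, 12, 13, 17, 19]; color 2: [2, 3, 9, 11, 16, 21]; color 3: [24].
(χ(G) = 3 ≤ 4.)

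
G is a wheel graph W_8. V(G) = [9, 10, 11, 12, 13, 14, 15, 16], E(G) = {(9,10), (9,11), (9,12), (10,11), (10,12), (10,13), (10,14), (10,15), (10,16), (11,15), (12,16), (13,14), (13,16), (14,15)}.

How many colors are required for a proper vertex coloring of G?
χ(G) = 4

Clique number ω(G) = 3 (lower bound: χ ≥ ω).
Odd cycle [14, 13, 16, 12, 9, 11, 15] needs 3 colors (χ ≥ 3).
Vertex 10 is adjacent to every vertex of [9, 11, 12, 13, 14, 15, 16], which already need 3 colors among themselves, so 10 needs a new color (χ ≥ 4).
The coloring below uses 4 colors, so χ(G) = 4.
A valid 4-coloring: color 1: [10]; color 2: [11, 14, 16]; color 3: [12, 13, 15]; color 4: [9].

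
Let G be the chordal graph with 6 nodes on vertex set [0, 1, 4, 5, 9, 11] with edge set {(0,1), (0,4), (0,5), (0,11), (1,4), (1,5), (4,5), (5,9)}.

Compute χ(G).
Clique number ω(G) = 4 (lower bound: χ ≥ ω).
The clique on [0, 1, 4, 5] has size 4, forcing χ ≥ 4, and the coloring below uses 4 colors, so χ(G) = 4.
A valid 4-coloring: color 1: [0, 9]; color 2: [5, 11]; color 3: [1]; color 4: [4].

χ(G) = 4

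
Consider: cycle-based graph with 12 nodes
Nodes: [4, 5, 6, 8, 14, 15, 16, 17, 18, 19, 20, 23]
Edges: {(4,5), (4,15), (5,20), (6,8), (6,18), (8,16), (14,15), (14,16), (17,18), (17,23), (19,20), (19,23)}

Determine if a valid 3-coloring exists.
A valid 3-coloring: color 1: [5, 6, 15, 16, 17, 19]; color 2: [4, 8, 14, 18, 20, 23].
(χ(G) = 2 ≤ 3.)

Yes, G is 3-colorable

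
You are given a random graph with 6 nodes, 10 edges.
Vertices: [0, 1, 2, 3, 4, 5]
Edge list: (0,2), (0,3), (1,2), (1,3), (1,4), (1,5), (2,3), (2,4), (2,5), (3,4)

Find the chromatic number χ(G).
χ(G) = 4

Clique number ω(G) = 4 (lower bound: χ ≥ ω).
The clique on [1, 2, 3, 4] has size 4, forcing χ ≥ 4, and the coloring below uses 4 colors, so χ(G) = 4.
A valid 4-coloring: color 1: [2]; color 2: [0, 1]; color 3: [3, 5]; color 4: [4].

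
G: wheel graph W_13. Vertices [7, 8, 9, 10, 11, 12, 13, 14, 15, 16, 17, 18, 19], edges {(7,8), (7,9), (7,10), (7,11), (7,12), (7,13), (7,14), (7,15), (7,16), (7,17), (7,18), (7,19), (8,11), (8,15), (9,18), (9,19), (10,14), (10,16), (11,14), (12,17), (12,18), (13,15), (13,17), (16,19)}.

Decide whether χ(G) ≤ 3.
Yes, G is 3-colorable

A valid 3-coloring: color 1: [7]; color 2: [8, 9, 12, 13, 14, 16]; color 3: [10, 11, 15, 17, 18, 19].
(χ(G) = 3 ≤ 3.)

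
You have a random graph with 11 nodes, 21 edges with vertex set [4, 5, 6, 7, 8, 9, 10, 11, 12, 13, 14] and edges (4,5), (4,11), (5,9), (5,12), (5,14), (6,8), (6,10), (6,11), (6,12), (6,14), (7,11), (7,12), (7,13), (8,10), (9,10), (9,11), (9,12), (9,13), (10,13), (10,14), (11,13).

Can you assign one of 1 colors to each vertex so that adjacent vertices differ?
The clique on vertices [5, 9, 12] has size 3 > 1, so it alone needs 3 colors.

No, G is not 1-colorable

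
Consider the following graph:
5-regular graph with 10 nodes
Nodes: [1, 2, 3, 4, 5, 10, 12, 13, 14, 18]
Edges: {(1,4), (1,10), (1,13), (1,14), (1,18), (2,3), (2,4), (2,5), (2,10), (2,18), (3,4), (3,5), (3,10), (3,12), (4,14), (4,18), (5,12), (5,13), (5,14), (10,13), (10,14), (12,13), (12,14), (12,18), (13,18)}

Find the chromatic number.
χ(G) = 4

Clique number ω(G) = 3 (lower bound: χ ≥ ω).
Odd cycle [18, 4, 14, 10, 13] needs 3 colors (χ ≥ 3).
Vertex 1 is adjacent to every vertex of [4, 10, 13, 14, 18], which already need 3 colors among themselves, so 1 needs a new color (χ ≥ 4).
The coloring below uses 4 colors, so χ(G) = 4.
A valid 4-coloring: color 1: [5, 10, 18]; color 2: [4, 13]; color 3: [1, 2, 12]; color 4: [3, 14].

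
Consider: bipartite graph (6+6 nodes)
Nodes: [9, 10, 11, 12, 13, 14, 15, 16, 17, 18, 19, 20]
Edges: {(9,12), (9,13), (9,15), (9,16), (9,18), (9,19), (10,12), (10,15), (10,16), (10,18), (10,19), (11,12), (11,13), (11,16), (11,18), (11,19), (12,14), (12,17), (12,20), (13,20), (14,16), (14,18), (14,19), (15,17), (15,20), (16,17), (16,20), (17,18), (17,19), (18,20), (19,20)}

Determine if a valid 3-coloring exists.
A valid 3-coloring: color 1: [12, 13, 15, 16, 18, 19]; color 2: [9, 10, 11, 14, 17, 20].
(χ(G) = 2 ≤ 3.)

Yes, G is 3-colorable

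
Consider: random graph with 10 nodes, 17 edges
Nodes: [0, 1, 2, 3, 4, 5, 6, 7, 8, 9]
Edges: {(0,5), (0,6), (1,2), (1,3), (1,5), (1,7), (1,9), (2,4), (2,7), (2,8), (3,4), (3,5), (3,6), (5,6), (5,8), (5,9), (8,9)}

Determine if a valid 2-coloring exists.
The clique on vertices [1, 2, 7] has size 3 > 2, so it alone needs 3 colors.

No, G is not 2-colorable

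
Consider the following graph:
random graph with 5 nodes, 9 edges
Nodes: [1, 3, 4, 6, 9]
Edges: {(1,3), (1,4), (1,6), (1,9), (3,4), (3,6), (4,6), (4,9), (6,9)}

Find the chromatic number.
Clique number ω(G) = 4 (lower bound: χ ≥ ω).
The clique on [1, 4, 6, 9] has size 4, forcing χ ≥ 4, and the coloring below uses 4 colors, so χ(G) = 4.
A valid 4-coloring: color 1: [1]; color 2: [4]; color 3: [6]; color 4: [3, 9].

χ(G) = 4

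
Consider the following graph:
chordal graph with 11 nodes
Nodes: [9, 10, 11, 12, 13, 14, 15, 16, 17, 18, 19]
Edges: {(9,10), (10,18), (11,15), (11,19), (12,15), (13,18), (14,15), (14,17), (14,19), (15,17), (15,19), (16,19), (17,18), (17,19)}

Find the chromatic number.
Clique number ω(G) = 4 (lower bound: χ ≥ ω).
The clique on [14, 15, 17, 19] has size 4, forcing χ ≥ 4, and the coloring below uses 4 colors, so χ(G) = 4.
A valid 4-coloring: color 1: [9, 12, 18, 19]; color 2: [10, 13, 15, 16]; color 3: [11, 17]; color 4: [14].

χ(G) = 4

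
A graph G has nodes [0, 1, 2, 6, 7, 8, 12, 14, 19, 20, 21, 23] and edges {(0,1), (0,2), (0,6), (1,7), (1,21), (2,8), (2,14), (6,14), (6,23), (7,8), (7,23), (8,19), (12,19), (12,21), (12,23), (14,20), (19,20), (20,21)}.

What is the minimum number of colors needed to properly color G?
Clique number ω(G) = 2 (lower bound: χ ≥ ω).
Odd cycle [7, 1, 0, 6, 23] needs 3 colors (χ ≥ 3).
The coloring below uses 3 colors, so χ(G) = 3.
A valid 3-coloring: color 1: [2, 6, 7, 19, 21]; color 2: [1, 8, 20, 23]; color 3: [0, 12, 14].

χ(G) = 3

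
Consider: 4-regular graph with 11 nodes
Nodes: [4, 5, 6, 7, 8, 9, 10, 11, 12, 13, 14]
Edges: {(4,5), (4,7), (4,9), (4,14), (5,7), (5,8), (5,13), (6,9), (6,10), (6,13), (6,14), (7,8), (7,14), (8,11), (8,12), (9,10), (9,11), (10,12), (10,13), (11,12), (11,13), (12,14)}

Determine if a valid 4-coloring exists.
Yes, G is 4-colorable

A valid 4-coloring: color 1: [4, 6, 8]; color 2: [5, 10, 11, 14]; color 3: [7, 9, 12, 13].
(χ(G) = 3 ≤ 4.)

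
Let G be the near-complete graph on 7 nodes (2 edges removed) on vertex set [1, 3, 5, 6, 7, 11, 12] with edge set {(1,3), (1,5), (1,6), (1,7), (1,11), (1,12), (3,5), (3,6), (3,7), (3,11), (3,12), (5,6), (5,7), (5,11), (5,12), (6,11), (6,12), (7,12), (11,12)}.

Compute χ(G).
Clique number ω(G) = 6 (lower bound: χ ≥ ω).
The clique on [1, 3, 5, 6, 11, 12] has size 6, forcing χ ≥ 6, and the coloring below uses 6 colors, so χ(G) = 6.
A valid 6-coloring: color 1: [1]; color 2: [5]; color 3: [12]; color 4: [3]; color 5: [7, 11]; color 6: [6].

χ(G) = 6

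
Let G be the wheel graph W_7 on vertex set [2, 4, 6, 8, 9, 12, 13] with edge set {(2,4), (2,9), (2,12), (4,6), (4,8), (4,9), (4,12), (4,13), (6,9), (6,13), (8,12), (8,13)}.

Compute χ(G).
Clique number ω(G) = 3 (lower bound: χ ≥ ω).
The clique on [4, 8, 12] has size 3, forcing χ ≥ 3, and the coloring below uses 3 colors, so χ(G) = 3.
A valid 3-coloring: color 1: [4]; color 2: [9, 12, 13]; color 3: [2, 6, 8].

χ(G) = 3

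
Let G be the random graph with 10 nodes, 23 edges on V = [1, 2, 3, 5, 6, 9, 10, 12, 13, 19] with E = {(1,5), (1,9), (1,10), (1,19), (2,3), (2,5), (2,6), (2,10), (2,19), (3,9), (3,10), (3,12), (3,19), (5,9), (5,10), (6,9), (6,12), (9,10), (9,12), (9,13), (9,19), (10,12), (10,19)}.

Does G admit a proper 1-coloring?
No, G is not 1-colorable

The clique on vertices [1, 9, 10, 19] has size 4 > 1, so it alone needs 4 colors.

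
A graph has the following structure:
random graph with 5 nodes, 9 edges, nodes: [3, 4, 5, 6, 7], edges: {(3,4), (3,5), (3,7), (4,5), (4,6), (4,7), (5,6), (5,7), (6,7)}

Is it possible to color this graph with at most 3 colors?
The clique on vertices [3, 4, 5, 7] has size 4 > 3, so it alone needs 4 colors.

No, G is not 3-colorable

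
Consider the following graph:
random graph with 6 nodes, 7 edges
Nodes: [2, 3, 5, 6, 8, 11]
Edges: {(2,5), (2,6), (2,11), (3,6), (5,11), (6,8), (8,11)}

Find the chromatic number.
Clique number ω(G) = 3 (lower bound: χ ≥ ω).
The clique on [2, 5, 11] has size 3, forcing χ ≥ 3, and the coloring below uses 3 colors, so χ(G) = 3.
A valid 3-coloring: color 1: [2, 3, 8]; color 2: [6, 11]; color 3: [5].

χ(G) = 3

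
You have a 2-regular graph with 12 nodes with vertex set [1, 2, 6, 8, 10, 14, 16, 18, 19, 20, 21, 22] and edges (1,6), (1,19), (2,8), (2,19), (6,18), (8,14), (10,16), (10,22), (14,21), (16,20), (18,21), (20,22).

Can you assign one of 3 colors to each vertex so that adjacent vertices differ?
A valid 3-coloring: color 1: [6, 8, 16, 19, 21, 22]; color 2: [1, 2, 10, 14, 18, 20].
(χ(G) = 2 ≤ 3.)

Yes, G is 3-colorable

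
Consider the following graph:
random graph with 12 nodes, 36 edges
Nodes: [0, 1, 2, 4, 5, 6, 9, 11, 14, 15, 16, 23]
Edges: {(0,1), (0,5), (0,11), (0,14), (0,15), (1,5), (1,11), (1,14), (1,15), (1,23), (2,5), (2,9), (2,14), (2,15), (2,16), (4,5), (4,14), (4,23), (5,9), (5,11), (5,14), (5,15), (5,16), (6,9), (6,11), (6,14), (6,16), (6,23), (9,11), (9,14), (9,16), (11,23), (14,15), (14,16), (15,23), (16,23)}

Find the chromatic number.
Clique number ω(G) = 5 (lower bound: χ ≥ ω).
The clique on [0, 1, 5, 14, 15] has size 5, forcing χ ≥ 5, and the coloring below uses 5 colors, so χ(G) = 5.
A valid 5-coloring: color 1: [11, 14]; color 2: [5, 23]; color 3: [4, 9, 15]; color 4: [1, 16]; color 5: [0, 2, 6].

χ(G) = 5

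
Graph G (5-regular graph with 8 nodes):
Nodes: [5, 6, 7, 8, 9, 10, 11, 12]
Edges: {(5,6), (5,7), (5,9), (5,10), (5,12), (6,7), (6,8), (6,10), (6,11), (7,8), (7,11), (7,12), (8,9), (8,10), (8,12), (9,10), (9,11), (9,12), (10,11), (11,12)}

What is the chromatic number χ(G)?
χ(G) = 4

Clique number ω(G) = 3 (lower bound: χ ≥ ω).
Odd cycle [10, 6, 7, 12, 9] needs 3 colors (χ ≥ 3).
Vertex 5 is adjacent to every vertex of [6, 7, 9, 10, 12], which already need 3 colors among themselves, so 5 needs a new color (χ ≥ 4).
The coloring below uses 4 colors, so χ(G) = 4.
A valid 4-coloring: color 1: [10, 12]; color 2: [5, 8, 11]; color 3: [6, 9]; color 4: [7].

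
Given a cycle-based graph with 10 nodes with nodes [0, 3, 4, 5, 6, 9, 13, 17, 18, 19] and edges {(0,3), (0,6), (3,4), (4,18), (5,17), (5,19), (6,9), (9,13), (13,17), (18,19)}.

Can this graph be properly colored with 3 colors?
Yes, G is 3-colorable

A valid 3-coloring: color 1: [3, 5, 6, 13, 18]; color 2: [0, 4, 9, 17, 19].
(χ(G) = 2 ≤ 3.)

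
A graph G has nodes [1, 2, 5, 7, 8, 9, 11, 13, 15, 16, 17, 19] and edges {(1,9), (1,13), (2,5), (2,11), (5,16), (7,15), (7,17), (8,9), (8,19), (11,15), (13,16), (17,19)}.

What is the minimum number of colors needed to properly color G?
Clique number ω(G) = 2 (lower bound: χ ≥ ω).
The graph is bipartite (no odd cycle), so 2 colors suffice: χ(G) = 2.
A valid 2-coloring: color 1: [5, 7, 9, 11, 13, 19]; color 2: [1, 2, 8, 15, 16, 17].

χ(G) = 2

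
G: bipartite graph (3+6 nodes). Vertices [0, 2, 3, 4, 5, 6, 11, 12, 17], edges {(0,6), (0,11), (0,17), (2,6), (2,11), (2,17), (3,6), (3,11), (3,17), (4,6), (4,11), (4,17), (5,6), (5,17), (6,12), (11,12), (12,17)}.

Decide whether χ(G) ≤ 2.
A valid 2-coloring: color 1: [6, 11, 17]; color 2: [0, 2, 3, 4, 5, 12].
(χ(G) = 2 ≤ 2.)

Yes, G is 2-colorable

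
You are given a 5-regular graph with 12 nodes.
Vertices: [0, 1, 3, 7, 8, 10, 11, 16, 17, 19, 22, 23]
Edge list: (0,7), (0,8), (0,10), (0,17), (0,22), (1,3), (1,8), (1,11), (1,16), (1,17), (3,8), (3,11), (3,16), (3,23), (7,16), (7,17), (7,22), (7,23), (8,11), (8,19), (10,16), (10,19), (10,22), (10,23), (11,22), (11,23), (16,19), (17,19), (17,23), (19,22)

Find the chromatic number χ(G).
χ(G) = 4

Clique number ω(G) = 4 (lower bound: χ ≥ ω).
The clique on [1, 3, 8, 11] has size 4, forcing χ ≥ 4, and the coloring below uses 4 colors, so χ(G) = 4.
A valid 4-coloring: color 1: [3, 7, 10]; color 2: [8, 16, 17, 22]; color 3: [0, 1, 19, 23]; color 4: [11].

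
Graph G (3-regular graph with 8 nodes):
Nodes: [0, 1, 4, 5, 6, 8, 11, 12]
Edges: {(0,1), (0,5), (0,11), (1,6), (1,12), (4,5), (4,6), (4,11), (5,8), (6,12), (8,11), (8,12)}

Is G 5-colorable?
A valid 5-coloring: color 1: [0, 6, 8]; color 2: [5, 11, 12]; color 3: [1, 4].
(χ(G) = 3 ≤ 5.)

Yes, G is 5-colorable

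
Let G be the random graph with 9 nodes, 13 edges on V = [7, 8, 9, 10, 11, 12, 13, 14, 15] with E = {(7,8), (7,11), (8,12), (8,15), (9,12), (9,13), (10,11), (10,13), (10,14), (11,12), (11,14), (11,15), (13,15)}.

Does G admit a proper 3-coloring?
A valid 3-coloring: color 1: [8, 9, 11]; color 2: [7, 10, 12, 15]; color 3: [13, 14].
(χ(G) = 3 ≤ 3.)

Yes, G is 3-colorable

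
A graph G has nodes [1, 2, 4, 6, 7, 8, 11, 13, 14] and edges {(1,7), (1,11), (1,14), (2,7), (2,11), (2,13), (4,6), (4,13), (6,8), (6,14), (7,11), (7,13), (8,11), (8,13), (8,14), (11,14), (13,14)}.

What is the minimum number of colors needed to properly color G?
Clique number ω(G) = 3 (lower bound: χ ≥ ω).
The clique on [8, 11, 14] has size 3, forcing χ ≥ 3, and the coloring below uses 3 colors, so χ(G) = 3.
A valid 3-coloring: color 1: [4, 7, 14]; color 2: [6, 11, 13]; color 3: [1, 2, 8].

χ(G) = 3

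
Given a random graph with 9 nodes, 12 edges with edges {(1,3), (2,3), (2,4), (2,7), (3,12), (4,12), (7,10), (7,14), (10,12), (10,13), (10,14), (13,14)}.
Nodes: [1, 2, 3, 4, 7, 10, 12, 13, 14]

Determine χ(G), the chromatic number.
χ(G) = 3

Clique number ω(G) = 3 (lower bound: χ ≥ ω).
The clique on [10, 13, 14] has size 3, forcing χ ≥ 3, and the coloring below uses 3 colors, so χ(G) = 3.
A valid 3-coloring: color 1: [3, 4, 10]; color 2: [1, 2, 12, 14]; color 3: [7, 13].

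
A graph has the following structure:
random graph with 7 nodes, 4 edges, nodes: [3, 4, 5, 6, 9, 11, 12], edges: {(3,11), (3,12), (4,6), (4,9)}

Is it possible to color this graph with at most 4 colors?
A valid 4-coloring: color 1: [3, 4, 5]; color 2: [6, 9, 11, 12].
(χ(G) = 2 ≤ 4.)

Yes, G is 4-colorable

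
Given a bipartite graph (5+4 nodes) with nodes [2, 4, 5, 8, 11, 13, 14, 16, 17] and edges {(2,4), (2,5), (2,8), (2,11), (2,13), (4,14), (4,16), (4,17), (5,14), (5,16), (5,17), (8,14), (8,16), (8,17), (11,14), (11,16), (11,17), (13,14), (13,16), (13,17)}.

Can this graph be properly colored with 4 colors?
Yes, G is 4-colorable

A valid 4-coloring: color 1: [2, 14, 16, 17]; color 2: [4, 5, 8, 11, 13].
(χ(G) = 2 ≤ 4.)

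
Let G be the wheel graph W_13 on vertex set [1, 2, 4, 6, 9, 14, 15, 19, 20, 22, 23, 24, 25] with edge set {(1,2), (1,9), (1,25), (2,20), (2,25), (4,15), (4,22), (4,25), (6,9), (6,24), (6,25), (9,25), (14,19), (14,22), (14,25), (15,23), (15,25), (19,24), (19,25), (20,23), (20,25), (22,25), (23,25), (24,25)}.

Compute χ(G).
Clique number ω(G) = 3 (lower bound: χ ≥ ω).
The clique on [1, 9, 25] has size 3, forcing χ ≥ 3, and the coloring below uses 3 colors, so χ(G) = 3.
A valid 3-coloring: color 1: [25]; color 2: [1, 6, 15, 19, 20, 22]; color 3: [2, 4, 9, 14, 23, 24].

χ(G) = 3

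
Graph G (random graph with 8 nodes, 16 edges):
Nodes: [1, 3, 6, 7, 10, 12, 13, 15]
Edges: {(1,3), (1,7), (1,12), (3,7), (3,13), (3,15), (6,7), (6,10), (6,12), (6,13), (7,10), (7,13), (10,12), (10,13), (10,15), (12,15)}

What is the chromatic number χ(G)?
Clique number ω(G) = 4 (lower bound: χ ≥ ω).
The clique on [6, 7, 10, 13] has size 4, forcing χ ≥ 4, and the coloring below uses 4 colors, so χ(G) = 4.
A valid 4-coloring: color 1: [3, 10]; color 2: [7, 12]; color 3: [1, 6, 15]; color 4: [13].

χ(G) = 4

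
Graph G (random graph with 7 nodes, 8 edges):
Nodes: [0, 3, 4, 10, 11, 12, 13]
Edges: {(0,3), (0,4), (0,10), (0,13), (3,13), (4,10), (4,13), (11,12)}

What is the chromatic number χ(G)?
χ(G) = 3

Clique number ω(G) = 3 (lower bound: χ ≥ ω).
The clique on [0, 3, 13] has size 3, forcing χ ≥ 3, and the coloring below uses 3 colors, so χ(G) = 3.
A valid 3-coloring: color 1: [0, 12]; color 2: [3, 4, 11]; color 3: [10, 13].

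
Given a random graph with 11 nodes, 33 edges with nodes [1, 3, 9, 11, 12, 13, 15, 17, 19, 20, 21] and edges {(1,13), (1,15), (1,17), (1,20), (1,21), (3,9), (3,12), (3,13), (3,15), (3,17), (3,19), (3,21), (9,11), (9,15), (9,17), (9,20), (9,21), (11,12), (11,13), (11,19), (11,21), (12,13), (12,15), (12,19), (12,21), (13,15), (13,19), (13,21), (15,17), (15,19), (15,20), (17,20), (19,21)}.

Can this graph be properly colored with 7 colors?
A valid 7-coloring: color 1: [15, 21]; color 2: [3, 11, 20]; color 3: [13, 17]; color 4: [1, 9, 19]; color 5: [12].
(χ(G) = 5 ≤ 7.)

Yes, G is 7-colorable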